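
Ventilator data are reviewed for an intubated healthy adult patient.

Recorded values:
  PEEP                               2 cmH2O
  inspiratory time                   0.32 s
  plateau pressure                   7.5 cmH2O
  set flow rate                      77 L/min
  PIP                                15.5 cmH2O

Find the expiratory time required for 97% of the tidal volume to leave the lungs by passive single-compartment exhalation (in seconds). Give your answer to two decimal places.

Flow: 77 L/min ÷ 60 = 1.2833 L/s.
Vt = flow × Ti = 1.2833 L/s × 0.32 s × 1000 mL/L = 410.66 mL.
R = (PIP − Pplat)/V̇ = (15.5 − 7.5) / 1.2833 = 8.0/1.2833 = 6.234 cmH2O·s/L.
C = Vt/(Pplat − PEEP) = 410.66 / (7.5 − 2) = 410.66/5.5 = 74.665 mL/cmH2O.
τ = R × C = 6.234 × 0.07467 L/cmH2O = 0.4655 s.
t = −τ·ln(1 − 0.97) = −0.4655·ln(0.03) = 1.632 s.

1.63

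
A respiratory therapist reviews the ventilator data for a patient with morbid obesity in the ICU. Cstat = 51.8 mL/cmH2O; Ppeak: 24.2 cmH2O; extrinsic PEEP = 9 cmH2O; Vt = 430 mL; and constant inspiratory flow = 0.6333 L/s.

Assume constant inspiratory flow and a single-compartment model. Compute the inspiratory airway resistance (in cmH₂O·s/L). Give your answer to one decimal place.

Equation of motion (constant flow): PIP = Vt/C + R·V̇ + PEEP.
R·V̇ = PIP − Vt/C − PEEP = 24.2 − 430/51.8 − 9 = 24.2 − 8.301 − 9 = 6.899 cmH2O.
R = 6.899 / 0.6333 = 10.894 cmH2O·s/L.

10.9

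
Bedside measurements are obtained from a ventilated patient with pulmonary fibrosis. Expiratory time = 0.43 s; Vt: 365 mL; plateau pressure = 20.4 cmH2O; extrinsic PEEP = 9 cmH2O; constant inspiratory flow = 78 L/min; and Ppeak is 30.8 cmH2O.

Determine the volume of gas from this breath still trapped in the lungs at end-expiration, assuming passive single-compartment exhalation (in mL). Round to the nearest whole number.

Flow: 78 L/min ÷ 60 = 1.3 L/s.
R = (PIP − Pplat)/V̇ = (30.8 − 20.4) / 1.3 = 10.4/1.3 = 8.0 cmH2O·s/L.
C = Vt/(Pplat − PEEP) = 365.0 / (20.4 − 9) = 365.0/11.4 = 32.018 mL/cmH2O.
τ = R × C = 8.0 × 0.03202 L/cmH2O = 0.2562 s.
Fraction remaining = e^(−Te/τ) = e^(−0.43/0.2562) = 0.1867.
Trapped volume = 365.0 × 0.1867 = 68.146 mL.

68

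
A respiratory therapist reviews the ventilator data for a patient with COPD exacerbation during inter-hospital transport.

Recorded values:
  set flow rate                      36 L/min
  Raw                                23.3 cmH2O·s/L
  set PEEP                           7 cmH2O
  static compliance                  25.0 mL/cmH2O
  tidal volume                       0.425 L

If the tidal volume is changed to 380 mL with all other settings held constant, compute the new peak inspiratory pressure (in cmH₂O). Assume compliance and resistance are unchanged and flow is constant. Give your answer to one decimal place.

36.2

Flow: 36 L/min ÷ 60 = 0.6 L/s.
PIP = Vt/C + R·V̇ + PEEP (constant-flow equation of motion).
Only the elastic term changes: ΔPIP = ΔVt / C = (380 − 425) / 25.0 = -1.8 cmH2O.
Original PIP = 425/25.0 + 23.3×0.6 + 7 = 37.98 cmH2O; new PIP = 37.98 + (-1.8) = 36.18 cmH2O.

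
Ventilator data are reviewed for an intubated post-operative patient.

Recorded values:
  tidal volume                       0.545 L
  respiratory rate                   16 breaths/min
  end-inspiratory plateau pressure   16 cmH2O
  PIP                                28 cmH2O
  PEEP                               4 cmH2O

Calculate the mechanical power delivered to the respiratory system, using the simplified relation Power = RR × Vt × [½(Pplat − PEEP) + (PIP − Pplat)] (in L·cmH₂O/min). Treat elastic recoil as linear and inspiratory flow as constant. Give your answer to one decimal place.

157.0

Per-breath work = Vt × [½(Pplat−PEEP) + (PIP−Pplat)] = 0.545 × [0.5×12.0 + 12.0] = 0.545 × 18.0 = 9.81 L·cmH2O.
Power = 16 × 9.81 = 156.96 L·cmH2O/min.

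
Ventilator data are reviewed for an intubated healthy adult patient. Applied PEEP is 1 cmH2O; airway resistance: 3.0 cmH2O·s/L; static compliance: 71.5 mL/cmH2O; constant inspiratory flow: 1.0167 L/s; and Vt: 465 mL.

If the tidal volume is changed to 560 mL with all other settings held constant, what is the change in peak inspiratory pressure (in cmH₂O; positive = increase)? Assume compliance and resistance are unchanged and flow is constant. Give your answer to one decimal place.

PIP = Vt/C + R·V̇ + PEEP (constant-flow equation of motion).
Only the elastic term changes: ΔPIP = ΔVt / C = (560 − 465) / 71.5 = 1.329 cmH2O.

1.3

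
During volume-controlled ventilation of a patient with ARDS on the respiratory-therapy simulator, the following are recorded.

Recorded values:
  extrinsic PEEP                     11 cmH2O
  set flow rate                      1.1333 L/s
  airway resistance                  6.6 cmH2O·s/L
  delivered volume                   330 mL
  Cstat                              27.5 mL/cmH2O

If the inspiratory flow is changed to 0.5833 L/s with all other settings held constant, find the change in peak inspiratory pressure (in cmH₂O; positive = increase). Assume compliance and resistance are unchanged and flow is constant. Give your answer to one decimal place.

PIP = Vt/C + R·V̇ + PEEP (constant-flow equation of motion).
Only the resistive term changes: ΔPIP = R × ΔV̇ = 6.6 × (0.5833 − 1.1333) = 6.6 × -0.55 = -3.63 cmH2O.

-3.6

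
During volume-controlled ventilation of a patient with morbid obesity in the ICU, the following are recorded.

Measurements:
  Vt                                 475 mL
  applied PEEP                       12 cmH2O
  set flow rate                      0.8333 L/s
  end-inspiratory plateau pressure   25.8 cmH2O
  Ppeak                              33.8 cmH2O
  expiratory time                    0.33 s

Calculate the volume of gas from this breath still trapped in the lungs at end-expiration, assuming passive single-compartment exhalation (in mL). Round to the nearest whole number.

R = (PIP − Pplat)/V̇ = (33.8 − 25.8) / 0.8333 = 8.0/0.8333 = 9.6 cmH2O·s/L.
C = Vt/(Pplat − PEEP) = 475.0 / (25.8 − 12) = 475.0/13.8 = 34.42 mL/cmH2O.
τ = R × C = 9.6 × 0.03442 L/cmH2O = 0.3304 s.
Fraction remaining = e^(−Te/τ) = e^(−0.33/0.3304) = 0.3683.
Trapped volume = 475.0 × 0.3683 = 174.94 mL.

175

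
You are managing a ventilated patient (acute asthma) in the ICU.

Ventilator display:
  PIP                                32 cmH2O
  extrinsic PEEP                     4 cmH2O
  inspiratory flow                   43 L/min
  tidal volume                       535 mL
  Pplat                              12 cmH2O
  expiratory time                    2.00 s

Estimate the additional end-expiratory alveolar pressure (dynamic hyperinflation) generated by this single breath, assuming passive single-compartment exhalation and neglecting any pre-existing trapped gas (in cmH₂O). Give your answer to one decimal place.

2.7

Flow: 43 L/min ÷ 60 = 0.7167 L/s.
R = (PIP − Pplat)/V̇ = (32 − 12) / 0.7167 = 20.0/0.7167 = 27.906 cmH2O·s/L.
C = Vt/(Pplat − PEEP) = 535.0 / (12 − 4) = 535.0/8.0 = 66.875 mL/cmH2O.
τ = R × C = 27.906 × 0.06688 L/cmH2O = 1.866 s.
Fraction remaining = e^(−Te/τ) = e^(−2.00/1.866) = 0.3424; trapped volume = 535.0 × 0.3424 = 183.18 mL.
Additional alveolar pressure from trapping ≈ V_trapped / C = 183.18 / 66.875 = 2.739 cmH2O.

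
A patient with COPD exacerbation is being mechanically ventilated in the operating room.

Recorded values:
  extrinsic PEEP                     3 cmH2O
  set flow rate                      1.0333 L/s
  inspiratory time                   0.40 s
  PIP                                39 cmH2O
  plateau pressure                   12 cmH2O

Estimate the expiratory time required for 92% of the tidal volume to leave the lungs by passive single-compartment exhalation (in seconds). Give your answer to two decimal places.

Vt = flow × Ti = 1.0333 L/s × 0.40 s × 1000 mL/L = 413.32 mL.
R = (PIP − Pplat)/V̇ = (39 − 12) / 1.0333 = 27.0/1.0333 = 26.13 cmH2O·s/L.
C = Vt/(Pplat − PEEP) = 413.32 / (12 − 3) = 413.32/9.0 = 45.924 mL/cmH2O.
τ = R × C = 26.13 × 0.04592 L/cmH2O = 1.2 s.
t = −τ·ln(1 − 0.92) = −1.2·ln(0.08) = 3.031 s.

3.03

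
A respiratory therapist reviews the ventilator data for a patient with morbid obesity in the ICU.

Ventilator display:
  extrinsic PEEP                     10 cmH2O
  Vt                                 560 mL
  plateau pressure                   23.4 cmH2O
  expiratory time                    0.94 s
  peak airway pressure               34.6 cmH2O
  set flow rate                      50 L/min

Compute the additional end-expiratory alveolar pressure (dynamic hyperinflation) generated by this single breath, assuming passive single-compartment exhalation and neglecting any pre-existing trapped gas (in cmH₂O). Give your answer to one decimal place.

2.5

Flow: 50 L/min ÷ 60 = 0.8333 L/s.
R = (PIP − Pplat)/V̇ = (34.6 − 23.4) / 0.8333 = 11.2/0.8333 = 13.441 cmH2O·s/L.
C = Vt/(Pplat − PEEP) = 560.0 / (23.4 − 10) = 560.0/13.4 = 41.791 mL/cmH2O.
τ = R × C = 13.441 × 0.04179 L/cmH2O = 0.5617 s.
Fraction remaining = e^(−Te/τ) = e^(−0.94/0.5617) = 0.1876; trapped volume = 560.0 × 0.1876 = 105.06 mL.
Additional alveolar pressure from trapping ≈ V_trapped / C = 105.06 / 41.791 = 2.514 cmH2O.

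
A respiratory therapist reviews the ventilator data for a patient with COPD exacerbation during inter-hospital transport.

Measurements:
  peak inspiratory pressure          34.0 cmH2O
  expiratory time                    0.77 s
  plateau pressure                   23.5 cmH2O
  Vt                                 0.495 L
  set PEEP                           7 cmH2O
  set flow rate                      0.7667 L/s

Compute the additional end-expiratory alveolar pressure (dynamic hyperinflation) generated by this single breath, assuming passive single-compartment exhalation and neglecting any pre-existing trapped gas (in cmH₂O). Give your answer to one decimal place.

2.5

R = (PIP − Pplat)/V̇ = (34.0 − 23.5) / 0.7667 = 10.5/0.7667 = 13.695 cmH2O·s/L.
C = Vt/(Pplat − PEEP) = 495.0 / (23.5 − 7) = 495.0/16.5 = 30.0 mL/cmH2O.
τ = R × C = 13.695 × 0.03 L/cmH2O = 0.4109 s.
Fraction remaining = e^(−Te/τ) = e^(−0.77/0.4109) = 0.1535; trapped volume = 495.0 × 0.1535 = 75.983 mL.
Additional alveolar pressure from trapping ≈ V_trapped / C = 75.983 / 30.0 = 2.533 cmH2O.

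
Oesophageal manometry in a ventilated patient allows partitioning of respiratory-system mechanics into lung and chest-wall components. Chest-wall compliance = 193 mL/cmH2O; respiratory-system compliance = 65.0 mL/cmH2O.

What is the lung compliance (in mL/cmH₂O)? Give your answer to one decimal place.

1/CL = 1/Crs − 1/Ccw.
1/CL = 1/65.0 − 1/193 = 0.0102.
CL = 98.039 mL/cmH2O.

98.0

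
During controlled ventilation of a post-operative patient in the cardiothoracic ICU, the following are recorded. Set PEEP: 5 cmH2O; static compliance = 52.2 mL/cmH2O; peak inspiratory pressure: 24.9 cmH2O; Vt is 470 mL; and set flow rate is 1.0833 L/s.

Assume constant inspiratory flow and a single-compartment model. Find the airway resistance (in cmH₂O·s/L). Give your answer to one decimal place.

10.1

Equation of motion (constant flow): PIP = Vt/C + R·V̇ + PEEP.
R·V̇ = PIP − Vt/C − PEEP = 24.9 − 470/52.2 − 5 = 24.9 − 9.004 − 5 = 10.896 cmH2O.
R = 10.896 / 1.0833 = 10.058 cmH2O·s/L.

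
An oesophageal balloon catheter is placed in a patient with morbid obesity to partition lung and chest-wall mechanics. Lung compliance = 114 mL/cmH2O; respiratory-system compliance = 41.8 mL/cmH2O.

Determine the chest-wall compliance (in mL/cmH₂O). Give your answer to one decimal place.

66.0

1/Ccw = 1/Crs − 1/CL.
1/Ccw = 1/41.8 − 1/114 = 0.01515.
Ccw = 66.007 mL/cmH2O.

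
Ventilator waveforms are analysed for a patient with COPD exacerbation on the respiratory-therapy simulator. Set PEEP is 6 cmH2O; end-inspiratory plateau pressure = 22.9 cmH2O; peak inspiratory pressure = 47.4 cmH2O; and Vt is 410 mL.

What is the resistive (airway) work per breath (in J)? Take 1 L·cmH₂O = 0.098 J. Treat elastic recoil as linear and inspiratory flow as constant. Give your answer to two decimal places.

0.98

With constant inspiratory flow the resistive pressure is constant at PIP − Pplat = 47.4 − 22.9 = 24.5 cmH2O, so resistive work = 24.5 × 0.410 = 10.045 L·cmH2O.
× 0.098 J/(L·cmH2O) → 0.9844 J.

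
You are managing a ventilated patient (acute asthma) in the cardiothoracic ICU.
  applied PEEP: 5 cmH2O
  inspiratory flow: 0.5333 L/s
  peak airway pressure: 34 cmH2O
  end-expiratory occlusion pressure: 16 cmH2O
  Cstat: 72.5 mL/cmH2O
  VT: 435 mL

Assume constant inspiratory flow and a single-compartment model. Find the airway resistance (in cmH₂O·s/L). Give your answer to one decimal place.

Total PEEP = 16 cmH2O (set 5 + intrinsic 11); this is the baseline alveolar pressure.
Equation of motion (constant flow): PIP = Vt/C + R·V̇ + PEEP.
R·V̇ = PIP − Vt/C − PEEP = 34 − 435/72.5 − 16 = 34 − 6.0 − 16 = 12.0 cmH2O.
R = 12.0 / 0.5333 = 22.501 cmH2O·s/L.

22.5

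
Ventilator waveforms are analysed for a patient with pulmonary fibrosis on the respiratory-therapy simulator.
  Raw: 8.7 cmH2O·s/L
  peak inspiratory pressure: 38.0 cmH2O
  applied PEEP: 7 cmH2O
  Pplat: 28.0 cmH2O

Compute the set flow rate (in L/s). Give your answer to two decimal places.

1.15

flow = (PIP − Pplat) / Raw = 10.0 / 8.7 = 1.149 L/s.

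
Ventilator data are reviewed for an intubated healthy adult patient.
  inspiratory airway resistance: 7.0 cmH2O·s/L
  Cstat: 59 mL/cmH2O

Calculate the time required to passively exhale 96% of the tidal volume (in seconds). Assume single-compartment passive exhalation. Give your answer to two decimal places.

τ = R × C = 7.0 × 59 mL/cmH2O = 7.0 × 0.059 L/cmH2O = 0.413 s.
Exhaled fraction f = 1 − e^(−t/τ) → t = −τ·ln(1 − f) = −0.413·ln(0.04) = 1.329 s.

1.33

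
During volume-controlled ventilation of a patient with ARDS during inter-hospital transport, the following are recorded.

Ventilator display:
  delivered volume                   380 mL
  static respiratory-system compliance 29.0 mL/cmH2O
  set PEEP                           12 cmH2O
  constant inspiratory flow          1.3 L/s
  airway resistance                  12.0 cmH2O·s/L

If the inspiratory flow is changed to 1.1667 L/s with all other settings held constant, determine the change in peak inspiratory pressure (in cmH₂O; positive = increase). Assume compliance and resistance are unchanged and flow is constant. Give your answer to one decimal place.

-1.6

PIP = Vt/C + R·V̇ + PEEP (constant-flow equation of motion).
Only the resistive term changes: ΔPIP = R × ΔV̇ = 12.0 × (1.1667 − 1.3) = 12.0 × -0.1333 = -1.6 cmH2O.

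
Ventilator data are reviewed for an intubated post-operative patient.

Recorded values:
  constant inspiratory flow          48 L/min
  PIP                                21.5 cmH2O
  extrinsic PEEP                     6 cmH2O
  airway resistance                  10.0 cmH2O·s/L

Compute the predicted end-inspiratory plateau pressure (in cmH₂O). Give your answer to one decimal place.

Flow: 48 L/min ÷ 60 = 0.8 L/s.
Pplat = PIP − Raw × flow = 21.5 − 10.0 × 0.8 = 21.5 − 8.0 = 13.5 cmH2O.

13.5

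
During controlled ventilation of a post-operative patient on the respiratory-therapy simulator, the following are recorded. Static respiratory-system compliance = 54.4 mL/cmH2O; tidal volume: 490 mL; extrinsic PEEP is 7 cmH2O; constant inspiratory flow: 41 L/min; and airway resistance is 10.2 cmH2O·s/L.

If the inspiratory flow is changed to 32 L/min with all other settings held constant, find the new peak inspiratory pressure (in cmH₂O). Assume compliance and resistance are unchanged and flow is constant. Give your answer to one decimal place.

Flow: 41 L/min ÷ 60 = 0.6833 L/s.
New flow: 32 L/min ÷ 60 = 0.5333 L/s.
PIP = Vt/C + R·V̇ + PEEP (constant-flow equation of motion).
Only the resistive term changes: ΔPIP = R × ΔV̇ = 10.2 × (0.5333 − 0.6833) = 10.2 × -0.15 = -1.53 cmH2O.
Original PIP = 490/54.4 + 10.2×0.6833 + 7 = 22.977 cmH2O; new PIP = 22.977 + (-1.53) = 21.447 cmH2O.

21.4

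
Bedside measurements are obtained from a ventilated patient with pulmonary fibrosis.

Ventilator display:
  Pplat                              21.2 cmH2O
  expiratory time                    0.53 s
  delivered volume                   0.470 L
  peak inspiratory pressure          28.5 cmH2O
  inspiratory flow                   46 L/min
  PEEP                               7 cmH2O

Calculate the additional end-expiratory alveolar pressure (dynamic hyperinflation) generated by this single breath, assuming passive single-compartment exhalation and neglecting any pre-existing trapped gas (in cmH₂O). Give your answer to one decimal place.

2.6

Flow: 46 L/min ÷ 60 = 0.7667 L/s.
R = (PIP − Pplat)/V̇ = (28.5 − 21.2) / 0.7667 = 7.3/0.7667 = 9.521 cmH2O·s/L.
C = Vt/(Pplat − PEEP) = 470.0 / (21.2 − 7) = 470.0/14.2 = 33.099 mL/cmH2O.
τ = R × C = 9.521 × 0.0331 L/cmH2O = 0.3151 s.
Fraction remaining = e^(−Te/τ) = e^(−0.53/0.3151) = 0.186; trapped volume = 470.0 × 0.186 = 87.42 mL.
Additional alveolar pressure from trapping ≈ V_trapped / C = 87.42 / 33.099 = 2.641 cmH2O.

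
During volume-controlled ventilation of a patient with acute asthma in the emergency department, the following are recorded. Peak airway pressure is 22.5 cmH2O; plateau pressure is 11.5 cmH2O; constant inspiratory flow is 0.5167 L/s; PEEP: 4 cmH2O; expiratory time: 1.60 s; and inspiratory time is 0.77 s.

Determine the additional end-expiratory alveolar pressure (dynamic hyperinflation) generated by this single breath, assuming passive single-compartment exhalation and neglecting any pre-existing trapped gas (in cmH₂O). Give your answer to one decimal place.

Vt = flow × Ti = 0.5167 L/s × 0.77 s × 1000 mL/L = 397.86 mL.
R = (PIP − Pplat)/V̇ = (22.5 − 11.5) / 0.5167 = 11.0/0.5167 = 21.289 cmH2O·s/L.
C = Vt/(Pplat − PEEP) = 397.86 / (11.5 − 4) = 397.86/7.5 = 53.048 mL/cmH2O.
τ = R × C = 21.289 × 0.05305 L/cmH2O = 1.129 s.
Fraction remaining = e^(−Te/τ) = e^(−1.60/1.129) = 0.2424; trapped volume = 397.86 × 0.2424 = 96.441 mL.
Additional alveolar pressure from trapping ≈ V_trapped / C = 96.441 / 53.048 = 1.818 cmH2O.

1.8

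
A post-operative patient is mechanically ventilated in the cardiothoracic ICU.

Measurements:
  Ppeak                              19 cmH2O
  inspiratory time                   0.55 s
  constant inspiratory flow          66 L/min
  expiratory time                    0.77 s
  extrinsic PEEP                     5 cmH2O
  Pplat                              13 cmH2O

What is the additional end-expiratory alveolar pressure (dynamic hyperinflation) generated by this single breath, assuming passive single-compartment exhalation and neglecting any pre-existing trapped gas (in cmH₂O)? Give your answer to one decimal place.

1.2

Flow: 66 L/min ÷ 60 = 1.1 L/s.
Vt = flow × Ti = 1.1 L/s × 0.55 s × 1000 mL/L = 605.0 mL.
R = (PIP − Pplat)/V̇ = (19 − 13) / 1.1 = 6.0/1.1 = 5.455 cmH2O·s/L.
C = Vt/(Pplat − PEEP) = 605.0 / (13 − 5) = 605.0/8.0 = 75.625 mL/cmH2O.
τ = R × C = 5.455 × 0.07563 L/cmH2O = 0.4126 s.
Fraction remaining = e^(−Te/τ) = e^(−0.77/0.4126) = 0.1547; trapped volume = 605.0 × 0.1547 = 93.594 mL.
Additional alveolar pressure from trapping ≈ V_trapped / C = 93.594 / 75.625 = 1.238 cmH2O.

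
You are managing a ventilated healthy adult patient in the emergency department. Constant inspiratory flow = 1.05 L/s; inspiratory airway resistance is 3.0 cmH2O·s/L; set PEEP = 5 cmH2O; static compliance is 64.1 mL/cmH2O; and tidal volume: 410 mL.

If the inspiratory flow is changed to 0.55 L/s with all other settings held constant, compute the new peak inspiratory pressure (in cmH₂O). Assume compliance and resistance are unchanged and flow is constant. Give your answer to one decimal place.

PIP = Vt/C + R·V̇ + PEEP (constant-flow equation of motion).
Only the resistive term changes: ΔPIP = R × ΔV̇ = 3.0 × (0.55 − 1.05) = 3.0 × -0.5 = -1.5 cmH2O.
Original PIP = 410/64.1 + 3.0×1.05 + 5 = 14.546 cmH2O; new PIP = 14.546 + (-1.5) = 13.046 cmH2O.

13.0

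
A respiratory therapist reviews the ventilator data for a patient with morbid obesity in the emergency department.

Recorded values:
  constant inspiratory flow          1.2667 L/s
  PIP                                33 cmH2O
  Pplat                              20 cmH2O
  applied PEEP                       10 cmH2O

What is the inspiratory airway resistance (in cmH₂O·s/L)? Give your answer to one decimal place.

Raw = (PIP − Pplat) / flow = (33 − 20) / 1.2667 = 13.0 / 1.2667 = 10.263 cmH2O·s/L.

10.3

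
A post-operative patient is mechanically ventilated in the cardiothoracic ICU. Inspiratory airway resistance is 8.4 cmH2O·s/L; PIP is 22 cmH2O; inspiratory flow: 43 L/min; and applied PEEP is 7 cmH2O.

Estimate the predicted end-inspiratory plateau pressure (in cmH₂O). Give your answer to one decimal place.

16.0

Flow: 43 L/min ÷ 60 = 0.7167 L/s.
Pplat = PIP − Raw × flow = 22 − 8.4 × 0.7167 = 22 − 6.02 = 15.98 cmH2O.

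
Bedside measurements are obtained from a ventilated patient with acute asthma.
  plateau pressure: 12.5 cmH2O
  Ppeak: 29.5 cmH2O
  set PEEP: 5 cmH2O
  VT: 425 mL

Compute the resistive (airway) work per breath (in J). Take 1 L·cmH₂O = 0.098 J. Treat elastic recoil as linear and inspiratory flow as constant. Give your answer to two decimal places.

With constant inspiratory flow the resistive pressure is constant at PIP − Pplat = 29.5 − 12.5 = 17.0 cmH2O, so resistive work = 17.0 × 0.425 = 7.225 L·cmH2O.
× 0.098 J/(L·cmH2O) → 0.7081 J.

0.71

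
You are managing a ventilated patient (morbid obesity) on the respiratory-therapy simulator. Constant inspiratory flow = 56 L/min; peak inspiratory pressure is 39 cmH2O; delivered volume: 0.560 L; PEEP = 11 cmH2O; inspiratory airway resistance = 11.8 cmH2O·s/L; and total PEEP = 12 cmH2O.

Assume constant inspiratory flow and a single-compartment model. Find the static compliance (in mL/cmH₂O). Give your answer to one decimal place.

Flow: 56 L/min ÷ 60 = 0.9333 L/s.
Total PEEP = 12 cmH2O (set 11 + intrinsic 1); this is the baseline alveolar pressure.
Equation of motion (constant flow): PIP = Vt/C + R·V̇ + PEEP.
Vt/C = PIP − R·V̇ − PEEP = 39 − 11.8×0.9333 − 12 = 39 − 11.013 − 12 = 15.987 cmH2O.
C = Vt / 15.987 = 560 / 15.987 = 35.028 mL/cmH2O.

35.0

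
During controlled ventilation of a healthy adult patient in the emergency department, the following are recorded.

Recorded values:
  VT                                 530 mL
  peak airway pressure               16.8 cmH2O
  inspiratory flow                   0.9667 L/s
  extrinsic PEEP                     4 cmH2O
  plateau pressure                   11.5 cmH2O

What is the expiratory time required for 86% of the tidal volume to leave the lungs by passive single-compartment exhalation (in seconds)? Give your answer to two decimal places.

0.76

R = (PIP − Pplat)/V̇ = (16.8 − 11.5) / 0.9667 = 5.3/0.9667 = 5.483 cmH2O·s/L.
C = Vt/(Pplat − PEEP) = 530.0 / (11.5 − 4) = 530.0/7.5 = 70.667 mL/cmH2O.
τ = R × C = 5.483 × 0.07067 L/cmH2O = 0.3875 s.
t = −τ·ln(1 − 0.86) = −0.3875·ln(0.14) = 0.7619 s.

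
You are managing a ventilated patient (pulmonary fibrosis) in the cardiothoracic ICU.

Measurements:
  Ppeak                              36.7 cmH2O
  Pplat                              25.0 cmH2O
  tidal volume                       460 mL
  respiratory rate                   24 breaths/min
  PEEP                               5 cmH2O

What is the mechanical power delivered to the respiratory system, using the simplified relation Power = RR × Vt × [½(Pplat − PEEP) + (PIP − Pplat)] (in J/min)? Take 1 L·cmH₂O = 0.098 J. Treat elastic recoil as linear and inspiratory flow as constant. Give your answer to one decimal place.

Per-breath work = Vt × [½(Pplat−PEEP) + (PIP−Pplat)] = 0.460 × [0.5×20.0 + 11.7] = 0.460 × 21.7 = 9.982 L·cmH2O.
Power = 24 × 9.982 = 239.57 L·cmH2O/min.
× 0.098 J/(L·cmH2O) → 23.478 J/min.

23.5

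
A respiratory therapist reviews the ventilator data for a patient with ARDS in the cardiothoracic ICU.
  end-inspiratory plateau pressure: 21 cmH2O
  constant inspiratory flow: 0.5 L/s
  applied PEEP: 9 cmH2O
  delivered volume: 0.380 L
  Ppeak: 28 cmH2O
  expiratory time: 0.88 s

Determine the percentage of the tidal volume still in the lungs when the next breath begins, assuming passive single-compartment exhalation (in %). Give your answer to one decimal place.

13.7

R = (PIP − Pplat)/V̇ = (28 − 21) / 0.5 = 7.0/0.5 = 14.0 cmH2O·s/L.
C = Vt/(Pplat − PEEP) = 380.0 / (21 − 9) = 380.0/12.0 = 31.667 mL/cmH2O.
τ = R × C = 14.0 × 0.03167 L/cmH2O = 0.4434 s.
Fraction remaining at end-expiration = e^(−Te/τ) = e^(−0.88/0.4434) = 0.1374 → 13.74%.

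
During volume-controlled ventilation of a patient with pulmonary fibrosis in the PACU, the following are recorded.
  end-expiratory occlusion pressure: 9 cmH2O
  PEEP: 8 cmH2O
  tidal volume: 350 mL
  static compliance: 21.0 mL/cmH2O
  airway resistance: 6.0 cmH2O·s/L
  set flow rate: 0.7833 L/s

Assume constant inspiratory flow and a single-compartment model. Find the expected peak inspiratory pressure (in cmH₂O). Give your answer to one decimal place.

30.4

Total PEEP = 9 cmH2O (set 8 + intrinsic 1); this is the baseline alveolar pressure.
Equation of motion (constant flow): PIP = Vt/C + R·V̇ + PEEP.
PIP = 350/21.0 + 6.0×0.7833 + 9 = 16.667 + 4.7 + 9 = 30.367 cmH2O.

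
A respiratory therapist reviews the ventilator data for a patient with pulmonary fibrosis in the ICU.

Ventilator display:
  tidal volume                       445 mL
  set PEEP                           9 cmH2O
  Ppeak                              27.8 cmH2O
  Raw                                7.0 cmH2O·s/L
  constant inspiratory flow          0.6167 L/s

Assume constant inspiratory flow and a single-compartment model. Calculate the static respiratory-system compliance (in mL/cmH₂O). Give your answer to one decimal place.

30.7

Equation of motion (constant flow): PIP = Vt/C + R·V̇ + PEEP.
Vt/C = PIP − R·V̇ − PEEP = 27.8 − 7.0×0.6167 − 9 = 27.8 − 4.317 − 9 = 14.483 cmH2O.
C = Vt / 14.483 = 445 / 14.483 = 30.726 mL/cmH2O.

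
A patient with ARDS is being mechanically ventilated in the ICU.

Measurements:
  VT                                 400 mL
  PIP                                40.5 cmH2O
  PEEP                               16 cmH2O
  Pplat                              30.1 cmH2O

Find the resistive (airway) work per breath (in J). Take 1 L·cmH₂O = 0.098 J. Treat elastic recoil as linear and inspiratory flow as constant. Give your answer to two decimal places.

With constant inspiratory flow the resistive pressure is constant at PIP − Pplat = 40.5 − 30.1 = 10.4 cmH2O, so resistive work = 10.4 × 0.400 = 4.16 L·cmH2O.
× 0.098 J/(L·cmH2O) → 0.4077 J.

0.41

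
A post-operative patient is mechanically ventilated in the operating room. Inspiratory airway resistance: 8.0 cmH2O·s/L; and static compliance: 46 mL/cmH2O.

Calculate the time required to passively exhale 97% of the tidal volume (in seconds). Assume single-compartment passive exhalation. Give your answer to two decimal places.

τ = R × C = 8.0 × 46 mL/cmH2O = 8.0 × 0.046 L/cmH2O = 0.368 s.
Exhaled fraction f = 1 − e^(−t/τ) → t = −τ·ln(1 − f) = −0.368·ln(0.03) = 1.29 s.

1.29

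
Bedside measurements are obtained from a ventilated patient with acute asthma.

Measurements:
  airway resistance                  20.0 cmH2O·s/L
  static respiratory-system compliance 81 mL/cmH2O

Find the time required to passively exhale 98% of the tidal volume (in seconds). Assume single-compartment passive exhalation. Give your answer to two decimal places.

6.34

τ = R × C = 20.0 × 81 mL/cmH2O = 20.0 × 0.081 L/cmH2O = 1.62 s.
Exhaled fraction f = 1 − e^(−t/τ) → t = −τ·ln(1 − f) = −1.62·ln(0.02) = 6.337 s.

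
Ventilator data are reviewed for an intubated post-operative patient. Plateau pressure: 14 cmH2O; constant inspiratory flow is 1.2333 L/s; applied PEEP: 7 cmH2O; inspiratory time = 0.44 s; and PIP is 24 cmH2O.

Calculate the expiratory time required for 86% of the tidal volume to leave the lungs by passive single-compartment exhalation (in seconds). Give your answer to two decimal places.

Vt = flow × Ti = 1.2333 L/s × 0.44 s × 1000 mL/L = 542.65 mL.
R = (PIP − Pplat)/V̇ = (24 − 14) / 1.2333 = 10.0/1.2333 = 8.108 cmH2O·s/L.
C = Vt/(Pplat − PEEP) = 542.65 / (14 − 7) = 542.65/7.0 = 77.521 mL/cmH2O.
τ = R × C = 8.108 × 0.07752 L/cmH2O = 0.6285 s.
t = −τ·ln(1 − 0.86) = −0.6285·ln(0.14) = 1.236 s.

1.24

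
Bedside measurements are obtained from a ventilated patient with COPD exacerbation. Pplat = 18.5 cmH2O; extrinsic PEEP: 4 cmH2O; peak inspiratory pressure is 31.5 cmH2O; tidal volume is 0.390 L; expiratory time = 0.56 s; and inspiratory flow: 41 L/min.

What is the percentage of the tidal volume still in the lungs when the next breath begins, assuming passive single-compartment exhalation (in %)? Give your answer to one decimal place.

Flow: 41 L/min ÷ 60 = 0.6833 L/s.
R = (PIP − Pplat)/V̇ = (31.5 − 18.5) / 0.6833 = 13.0/0.6833 = 19.025 cmH2O·s/L.
C = Vt/(Pplat − PEEP) = 390.0 / (18.5 − 4) = 390.0/14.5 = 26.897 mL/cmH2O.
τ = R × C = 19.025 × 0.0269 L/cmH2O = 0.5118 s.
Fraction remaining at end-expiration = e^(−Te/τ) = e^(−0.56/0.5118) = 0.3348 → 33.48%.

33.5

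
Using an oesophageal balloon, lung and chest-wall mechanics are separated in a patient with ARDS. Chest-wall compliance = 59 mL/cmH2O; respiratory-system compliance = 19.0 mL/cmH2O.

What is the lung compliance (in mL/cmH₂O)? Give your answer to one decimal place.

28.0

1/CL = 1/Crs − 1/Ccw.
1/CL = 1/19.0 − 1/59 = 0.03568.
CL = 28.027 mL/cmH2O.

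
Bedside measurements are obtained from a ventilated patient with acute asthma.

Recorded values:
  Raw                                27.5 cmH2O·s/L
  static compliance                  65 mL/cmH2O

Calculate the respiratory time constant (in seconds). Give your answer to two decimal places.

τ = R × C = 27.5 × 65 mL/cmH2O = 27.5 × 0.065 L/cmH2O = 1.788 s.

1.79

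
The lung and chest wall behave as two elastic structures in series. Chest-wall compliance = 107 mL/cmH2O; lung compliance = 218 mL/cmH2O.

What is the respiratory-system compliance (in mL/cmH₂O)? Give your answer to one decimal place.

Lung and chest wall are elastances in series: 1/Crs = 1/CL + 1/Ccw.
1/Crs = 1/218 + 1/107 = 0.01393.
Crs = 71.788 mL/cmH2O.

71.8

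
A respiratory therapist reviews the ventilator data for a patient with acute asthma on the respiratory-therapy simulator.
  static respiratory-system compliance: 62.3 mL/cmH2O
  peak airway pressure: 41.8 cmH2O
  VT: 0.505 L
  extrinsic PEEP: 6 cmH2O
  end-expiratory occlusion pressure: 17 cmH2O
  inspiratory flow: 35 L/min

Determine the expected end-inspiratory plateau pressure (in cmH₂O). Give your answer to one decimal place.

25.1

End-expiratory occlusion gives total PEEP = 17 cmH2O (intrinsic PEEP = 17 − 6 = 11). Use total PEEP for the elastic gradient.
Pplat = PEEPtotal + Vt / Cstat = 17 + 505 / 62.3 = 17 + 8.106 = 25.106 cmH2O.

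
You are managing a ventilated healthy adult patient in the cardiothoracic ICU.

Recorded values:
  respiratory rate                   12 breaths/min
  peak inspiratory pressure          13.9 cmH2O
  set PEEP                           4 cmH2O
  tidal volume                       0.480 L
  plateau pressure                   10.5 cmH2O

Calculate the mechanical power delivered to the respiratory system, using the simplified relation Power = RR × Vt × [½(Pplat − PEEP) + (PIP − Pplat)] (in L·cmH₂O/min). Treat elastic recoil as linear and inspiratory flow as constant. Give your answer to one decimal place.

38.3

Per-breath work = Vt × [½(Pplat−PEEP) + (PIP−Pplat)] = 0.480 × [0.5×6.5 + 3.4] = 0.480 × 6.65 = 3.192 L·cmH2O.
Power = 12 × 3.192 = 38.304 L·cmH2O/min.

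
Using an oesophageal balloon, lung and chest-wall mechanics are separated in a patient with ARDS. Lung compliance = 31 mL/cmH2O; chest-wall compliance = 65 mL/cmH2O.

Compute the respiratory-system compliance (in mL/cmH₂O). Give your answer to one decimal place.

21.0

Lung and chest wall are elastances in series: 1/Crs = 1/CL + 1/Ccw.
1/Crs = 1/31 + 1/65 = 0.04764.
Crs = 20.991 mL/cmH2O.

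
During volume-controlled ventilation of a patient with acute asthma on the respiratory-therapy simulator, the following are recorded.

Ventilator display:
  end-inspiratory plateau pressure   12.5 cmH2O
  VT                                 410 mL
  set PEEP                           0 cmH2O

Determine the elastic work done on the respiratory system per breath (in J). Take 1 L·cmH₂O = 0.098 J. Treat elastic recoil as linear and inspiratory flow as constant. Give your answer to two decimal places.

0.25

Elastic work ≈ ½ × (Pplat − PEEP) × Vt = 0.5 × (12.5 − 0) × 0.410 L = 0.5 × 12.5 × 0.410 = 2.563 L·cmH2O.
× 0.098 J/(L·cmH2O) → 0.2512 J.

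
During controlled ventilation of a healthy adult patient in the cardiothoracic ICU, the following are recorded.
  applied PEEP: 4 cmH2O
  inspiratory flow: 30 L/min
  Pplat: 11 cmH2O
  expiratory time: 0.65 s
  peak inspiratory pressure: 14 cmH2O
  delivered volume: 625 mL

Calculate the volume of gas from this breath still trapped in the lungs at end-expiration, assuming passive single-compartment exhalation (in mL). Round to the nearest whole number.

Flow: 30 L/min ÷ 60 = 0.5 L/s.
R = (PIP − Pplat)/V̇ = (14 − 11) / 0.5 = 3.0/0.5 = 6.0 cmH2O·s/L.
C = Vt/(Pplat − PEEP) = 625.0 / (11 − 4) = 625.0/7.0 = 89.286 mL/cmH2O.
τ = R × C = 6.0 × 0.08929 L/cmH2O = 0.5357 s.
Fraction remaining = e^(−Te/τ) = e^(−0.65/0.5357) = 0.2972.
Trapped volume = 625.0 × 0.2972 = 185.75 mL.

186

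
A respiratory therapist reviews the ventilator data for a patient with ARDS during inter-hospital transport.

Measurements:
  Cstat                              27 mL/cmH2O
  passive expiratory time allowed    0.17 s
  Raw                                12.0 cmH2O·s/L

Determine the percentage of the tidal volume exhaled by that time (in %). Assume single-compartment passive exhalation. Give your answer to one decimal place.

τ = R × C = 12.0 × 27 mL/cmH2O = 12.0 × 0.027 L/cmH2O = 0.324 s.
Passive exhalation: V(t)/V₀ = e^(−t/τ) = e^(−0.17/0.324) = 0.5917.
Fraction exhaled = 1 − 0.5917 = 0.4083 → 40.83%.

40.8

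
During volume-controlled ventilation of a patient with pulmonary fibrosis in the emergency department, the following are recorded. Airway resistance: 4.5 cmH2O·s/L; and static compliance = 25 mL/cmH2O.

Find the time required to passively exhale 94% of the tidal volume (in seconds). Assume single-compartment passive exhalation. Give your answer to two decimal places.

τ = R × C = 4.5 × 25 mL/cmH2O = 4.5 × 0.025 L/cmH2O = 0.1125 s.
Exhaled fraction f = 1 − e^(−t/τ) → t = −τ·ln(1 − f) = −0.1125·ln(0.06) = 0.3165 s.

0.32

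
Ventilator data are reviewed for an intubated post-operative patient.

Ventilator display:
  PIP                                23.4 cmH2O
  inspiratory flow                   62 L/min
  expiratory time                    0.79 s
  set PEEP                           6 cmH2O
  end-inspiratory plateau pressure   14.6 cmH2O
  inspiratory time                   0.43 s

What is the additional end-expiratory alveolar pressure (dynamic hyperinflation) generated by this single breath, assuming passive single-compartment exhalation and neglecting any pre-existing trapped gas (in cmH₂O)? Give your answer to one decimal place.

1.4

Flow: 62 L/min ÷ 60 = 1.0333 L/s.
Vt = flow × Ti = 1.0333 L/s × 0.43 s × 1000 mL/L = 444.32 mL.
R = (PIP − Pplat)/V̇ = (23.4 − 14.6) / 1.0333 = 8.8/1.0333 = 8.516 cmH2O·s/L.
C = Vt/(Pplat − PEEP) = 444.32 / (14.6 − 6) = 444.32/8.6 = 51.665 mL/cmH2O.
τ = R × C = 8.516 × 0.05167 L/cmH2O = 0.44 s.
Fraction remaining = e^(−Te/τ) = e^(−0.79/0.44) = 0.1661; trapped volume = 444.32 × 0.1661 = 73.802 mL.
Additional alveolar pressure from trapping ≈ V_trapped / C = 73.802 / 51.665 = 1.428 cmH2O.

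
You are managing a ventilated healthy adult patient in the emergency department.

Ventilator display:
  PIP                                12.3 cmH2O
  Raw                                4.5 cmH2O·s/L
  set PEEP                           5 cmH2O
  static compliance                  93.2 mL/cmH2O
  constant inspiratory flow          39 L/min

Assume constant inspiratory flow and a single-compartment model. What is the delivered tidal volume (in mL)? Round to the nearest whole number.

408

Flow: 39 L/min ÷ 60 = 0.65 L/s.
Equation of motion (constant flow): PIP = Vt/C + R·V̇ + PEEP.
Vt/C = PIP − R·V̇ − PEEP = 12.3 − 2.925 − 5 = 4.375 cmH2O.
Vt = C × 4.375 = 93.2 × 4.375 = 407.75 mL.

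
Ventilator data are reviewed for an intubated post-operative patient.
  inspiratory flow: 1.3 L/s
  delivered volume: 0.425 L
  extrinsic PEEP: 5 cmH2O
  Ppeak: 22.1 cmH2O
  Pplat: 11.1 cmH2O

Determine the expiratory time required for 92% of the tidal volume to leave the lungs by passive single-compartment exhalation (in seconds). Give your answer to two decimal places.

R = (PIP − Pplat)/V̇ = (22.1 − 11.1) / 1.3 = 11.0/1.3 = 8.462 cmH2O·s/L.
C = Vt/(Pplat − PEEP) = 425.0 / (11.1 − 5) = 425.0/6.1 = 69.672 mL/cmH2O.
τ = R × C = 8.462 × 0.06967 L/cmH2O = 0.5895 s.
t = −τ·ln(1 − 0.92) = −0.5895·ln(0.08) = 1.489 s.

1.49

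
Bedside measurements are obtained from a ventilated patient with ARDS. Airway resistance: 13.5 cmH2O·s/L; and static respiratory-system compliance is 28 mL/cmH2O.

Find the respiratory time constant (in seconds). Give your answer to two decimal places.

τ = R × C = 13.5 × 28 mL/cmH2O = 13.5 × 0.028 L/cmH2O = 0.378 s.

0.38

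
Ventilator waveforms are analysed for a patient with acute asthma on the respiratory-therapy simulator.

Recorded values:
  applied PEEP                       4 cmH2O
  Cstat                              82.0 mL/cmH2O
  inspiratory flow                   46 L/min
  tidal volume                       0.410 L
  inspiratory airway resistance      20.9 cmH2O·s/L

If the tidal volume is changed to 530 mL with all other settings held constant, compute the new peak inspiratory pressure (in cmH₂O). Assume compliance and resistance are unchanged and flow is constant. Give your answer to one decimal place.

26.5

Flow: 46 L/min ÷ 60 = 0.7667 L/s.
PIP = Vt/C + R·V̇ + PEEP (constant-flow equation of motion).
Only the elastic term changes: ΔPIP = ΔVt / C = (530 − 410) / 82.0 = 1.463 cmH2O.
Original PIP = 410/82.0 + 20.9×0.7667 + 4 = 25.024 cmH2O; new PIP = 25.024 + (1.463) = 26.487 cmH2O.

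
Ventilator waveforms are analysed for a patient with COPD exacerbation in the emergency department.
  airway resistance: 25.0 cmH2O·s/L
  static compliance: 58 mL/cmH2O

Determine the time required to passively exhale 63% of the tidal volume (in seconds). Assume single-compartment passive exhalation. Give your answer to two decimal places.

1.44

τ = R × C = 25.0 × 58 mL/cmH2O = 25.0 × 0.058 L/cmH2O = 1.45 s.
Exhaled fraction f = 1 − e^(−t/τ) → t = −τ·ln(1 − f) = −1.45·ln(0.37) = 1.442 s.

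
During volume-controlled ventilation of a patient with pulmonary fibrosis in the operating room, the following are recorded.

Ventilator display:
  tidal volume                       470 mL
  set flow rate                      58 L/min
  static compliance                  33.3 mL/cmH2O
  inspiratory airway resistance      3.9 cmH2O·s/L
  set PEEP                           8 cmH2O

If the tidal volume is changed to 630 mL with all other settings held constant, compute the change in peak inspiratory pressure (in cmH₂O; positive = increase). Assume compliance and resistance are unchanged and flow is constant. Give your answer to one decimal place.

PIP = Vt/C + R·V̇ + PEEP (constant-flow equation of motion).
Only the elastic term changes: ΔPIP = ΔVt / C = (630 − 470) / 33.3 = 4.805 cmH2O.

4.8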